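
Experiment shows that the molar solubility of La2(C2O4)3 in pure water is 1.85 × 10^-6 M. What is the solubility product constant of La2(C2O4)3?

Ksp = 2.34e-27

La2(C2O4)3(s) <=> 2 La^3+ + 3 C2O4^2-
If s mol/L of La2(C2O4)3 dissolves, [La^3+] = 2s and [C2O4^2-] = 3s.
Ksp = [La^3+]^2[C2O4^2-]^3
So Ksp = (2s)^2 × (3s)^3 = 108s^5
Ksp = 108 × (1.85 × 10^-6)^5 = 2.34 × 10^-27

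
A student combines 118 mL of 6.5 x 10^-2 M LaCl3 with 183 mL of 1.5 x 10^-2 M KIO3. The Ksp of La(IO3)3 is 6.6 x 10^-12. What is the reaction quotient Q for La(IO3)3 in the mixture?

Q = 1.9e-8

Total volume = 118 + 183 = 301 mL.
[La^3+] = 6.5 × 10^-2 × (118/301) = 2.55 × 10^-2 M
[IO3^-] = 1.5 × 10^-2 × (183/301) = 9.12 x 10^-3 M
La(IO3)3(s) <=> La^3+ + 3 IO3^-, so Q = [La^3+][IO3^-]^3
Q = (2.55 x 10^-2)(9.12 × 10^-3)^3 = 1.9 × 10^-8
Q > Ksp, so La(IO3)3 will precipitate.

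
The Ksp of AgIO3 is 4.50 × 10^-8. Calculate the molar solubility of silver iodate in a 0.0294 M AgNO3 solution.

AgIO3(s) ⇌ Ag^+(aq) + IO3^-(aq)
Ksp = [Ag^+][IO3^-]
Let s = moles of AgIO3 that dissolve per litre. [Ag^+] = 0.0294 + s ≈ 0.0294, [IO3^-] = s (Ksp is small, so little additional dissolves).
Ksp ≈ 0.0294 × s
s = 1.53 × 10^-6 M
Check: s = 1.5 × 10^-6 ≪ 0.0294, so the approximation is valid.

1.53 × 10^-6 M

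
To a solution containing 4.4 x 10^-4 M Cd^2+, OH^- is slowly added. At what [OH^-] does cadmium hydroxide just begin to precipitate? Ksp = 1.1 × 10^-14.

[OH^-] ≈ 5.0 × 10^-6 M

Cd(OH)2(s) <=> Cd^2+ + 2 OH^-
Ksp = [Cd^2+][OH^-]^2
Precipitation begins when Q = Ksp. With [Cd^2+] = 4.4 x 10^-4 M:
1.1 × 10^-14 = (4.4 x 10^-4) × [OH^-]^2
[OH^-] = (1.1 × 10^-14 / 4.4 x 10^-4)^(1/2) = 5.0 × 10^-6 M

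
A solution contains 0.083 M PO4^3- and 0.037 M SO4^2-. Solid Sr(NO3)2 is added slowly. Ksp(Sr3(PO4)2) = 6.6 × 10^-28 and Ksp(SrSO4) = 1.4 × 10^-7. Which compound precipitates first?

Sr3(PO4)2

Each salt begins to precipitate when Q = Ksp, i.e. when [Sr^2+] reaches its threshold.
For Sr3(PO4)2: 6.6 × 10^-28 = (0.083)^2 × [Sr^2+]^3  ⇒  [Sr^2+] = 4.6 × 10^-9 M.
For SrSO4: 1.4 × 10^-7 = 0.037 × [Sr^2+]  ⇒  [Sr^2+] = 3.8 × 10^-6 M.
The salt with the lower threshold [Sr^2+] precipitates first: Sr3(PO4)2.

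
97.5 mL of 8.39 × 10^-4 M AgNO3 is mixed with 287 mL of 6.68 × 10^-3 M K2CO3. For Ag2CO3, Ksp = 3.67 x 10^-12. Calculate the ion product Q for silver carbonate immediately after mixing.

Total volume = 97.5 + 287 = 384.5 mL.
[Ag^+] = 8.39 × 10^-4 × (97.5/384.5) = 2.128 × 10^-4 M
[CO3^2-] = 6.68 × 10^-3 × (287/384.5) = 4.986 × 10^-3 M
Ag2CO3(s) ⇌ 2 Ag^+(aq) + CO3^2-(aq), so Q = [Ag^+]^2[CO3^2-]
Q = (2.128 x 10^-4)^2(4.986 x 10^-3) = 2.26 × 10^-10
Q > Ksp, so Ag2CO3 will precipitate.

Q = 2.26e-10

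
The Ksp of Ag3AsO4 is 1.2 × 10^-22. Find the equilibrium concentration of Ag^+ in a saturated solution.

Ag3AsO4(s) ⇌ 3 Ag^+ + AsO4^3-
Ksp = [Ag^+]^3[AsO4^3-]
Let s = molar solubility. Then [Ag^+] = 3s and [AsO4^3-] = s.
So Ksp = (3s)^3 × s = 27s^4
Solving, s = (1.2 × 10^-22/27)^(1/4) = 1.45 x 10^-6 M
[Ag^+] = 3s = 4.4 × 10^-6 M

4.4e-6 M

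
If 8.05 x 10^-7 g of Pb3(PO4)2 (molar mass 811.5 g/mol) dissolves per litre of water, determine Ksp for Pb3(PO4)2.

Ksp ≈ 1.04e-43

Molar solubility s = (8.05 x 10^-7 g/L) / (811.5 g/mol) = 9.920 × 10^-10 M.
Pb3(PO4)2(s) <=> 3 Pb^2+ + 2 PO4^3-
Let s = molar solubility. Then [Pb^2+] = 3s and [PO4^3-] = 2s.
Ksp = [Pb^2+]^3[PO4^3-]^2
Ksp = (3s)^3(2s)^2 = 108s^5
Ksp = 108 × (9.920 × 10^-10)^5 = 1.04 x 10^-43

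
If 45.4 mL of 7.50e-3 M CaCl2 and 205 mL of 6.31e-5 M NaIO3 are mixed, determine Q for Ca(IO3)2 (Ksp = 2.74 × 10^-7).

Total volume = 45.4 + 205 = 250.4 mL.
[Ca^2+] = 7.50 x 10^-3 × (45.4/250.4) = 1.360 × 10^-3 M
[IO3^-] = 6.31 x 10^-5 × (205/250.4) = 5.166 × 10^-5 M
Ca(IO3)2(s) ⇌ Ca^2+ + 2 IO3^-, so Q = [Ca^2+][IO3^-]^2
Q = (1.360 x 10^-3)(5.166 × 10^-5)^2 = 3.63 x 10^-12
Q < Ksp, so no precipitate of Ca(IO3)2 forms.

3.63 × 10^-12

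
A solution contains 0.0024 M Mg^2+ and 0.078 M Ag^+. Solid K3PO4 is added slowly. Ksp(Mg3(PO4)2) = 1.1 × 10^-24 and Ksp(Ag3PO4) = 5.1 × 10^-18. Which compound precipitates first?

Each salt begins to precipitate when Q = Ksp, i.e. when [PO4^3-] reaches its threshold.
For Mg3(PO4)2: 1.1 × 10^-24 = (0.0024)^3 × [PO4^3-]^2  ⇒  [PO4^3-] = 8.9 × 10^-9 M.
For Ag3PO4: 5.1 × 10^-18 = (0.078)^3 × [PO4^3-]  ⇒  [PO4^3-] = 1.1 x 10^-14 M.
The salt with the lower threshold [PO4^3-] precipitates first: Ag3PO4.

Ag3PO4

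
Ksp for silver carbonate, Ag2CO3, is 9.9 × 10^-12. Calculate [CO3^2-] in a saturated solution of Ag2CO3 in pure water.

Ag2CO3(s) ⇌ 2 Ag^+(aq) + CO3^2-(aq)
Ksp = [Ag^+]^2[CO3^2-]
With molar solubility s: [Ag^+] = 2s, [CO3^2-] = s.
Ksp = (2s)^2s = 4s^3
s = (9.9 × 10^-12 / 4)^(1/3) = 1.35 x 10^-4 M
[CO3^2-] = s = 1.4 × 10^-4 M

1.4 × 10^-4 M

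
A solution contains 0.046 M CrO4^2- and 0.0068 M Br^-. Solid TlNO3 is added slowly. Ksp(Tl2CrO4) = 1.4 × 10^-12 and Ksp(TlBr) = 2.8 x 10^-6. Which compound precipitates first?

Tl2CrO4

Each salt begins to precipitate when Q = Ksp, i.e. when [Tl^+] reaches its threshold.
For Tl2CrO4: 1.4 × 10^-12 = 0.046 × [Tl^+]^2  ⇒  [Tl^+] = 5.5 × 10^-6 M.
For TlBr: 2.8 x 10^-6 = 0.0068 × [Tl^+]  ⇒  [Tl^+] = 4.1 x 10^-4 M.
The salt with the lower threshold [Tl^+] precipitates first: Tl2CrO4.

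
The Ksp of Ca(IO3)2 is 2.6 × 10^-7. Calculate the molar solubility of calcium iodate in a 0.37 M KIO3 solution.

1.9e-6 M

Ca(IO3)2(s) <=> Ca^2+(aq) + 2 IO3^-(aq)
Ksp = [Ca^2+][IO3^-]^2
Let s be the molar solubility in this solution. [Ca^2+] = s, [IO3^-] = 0.37 + 2s ≈ 0.37 (Ksp is small, so little additional dissolves).
Ksp ≈ s × (0.37)^2
s = 1.9 x 10^-6 M
Check: 2s = 3.8 x 10^-6 ≪ 0.37, so the approximation is valid.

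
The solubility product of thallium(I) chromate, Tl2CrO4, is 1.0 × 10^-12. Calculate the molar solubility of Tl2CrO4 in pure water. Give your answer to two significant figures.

Tl2CrO4(s) <=> 2 Tl^+(aq) + CrO4^2-(aq)
Ksp = [Tl^+]^2[CrO4^2-]
With molar solubility s: [Tl^+] = 2s, [CrO4^2-] = s.
Substituting: Ksp = (2s)^2s = 4s^3
s^3 = 1.0 × 10^-12 / 4, so s = 6.3 x 10^-5 M

s = 6.3 × 10^-5 M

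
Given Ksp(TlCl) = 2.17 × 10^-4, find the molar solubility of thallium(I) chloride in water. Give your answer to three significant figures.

TlCl(s) ⇌ Tl^+(aq) + Cl^-(aq)
Ksp = [Tl^+][Cl^-]
If s mol/L of TlCl dissolves, [Tl^+] = s and [Cl^-] = s.
Ksp = s^2
s = √(2.17 × 10^-4) = 1.47 × 10^-2 M

1.47e-2 M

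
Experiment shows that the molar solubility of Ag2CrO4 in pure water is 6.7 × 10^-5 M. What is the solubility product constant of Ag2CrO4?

Ksp = 1.2 x 10^-12

Ag2CrO4(s) ⇌ 2 Ag^+ + CrO4^2-
Let s = molar solubility. Then [Ag^+] = 2s and [CrO4^2-] = s.
Ksp = [Ag^+]^2[CrO4^2-]
Ksp = (2s)^2s = 4s^3
With s = 6.7 × 10^-5: Ksp = 1.2 x 10^-12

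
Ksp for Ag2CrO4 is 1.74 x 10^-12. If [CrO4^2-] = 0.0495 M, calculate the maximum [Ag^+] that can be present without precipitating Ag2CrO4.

Ag2CrO4(s) <=> 2 Ag^+ + CrO4^2-
Ksp = [Ag^+]^2[CrO4^2-]
Precipitation begins when Q = Ksp. With [CrO4^2-] = 0.0495 M:
1.74 x 10^-12 = (0.0495) × [Ag^+]^2
[Ag^+] = (1.74 x 10^-12 / 4.95 × 10^-2)^(1/2) = 5.93 x 10^-6 M

[Ag^+] ≈ 5.93 × 10^-6 M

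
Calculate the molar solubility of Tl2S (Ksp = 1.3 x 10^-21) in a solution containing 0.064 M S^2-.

Tl2S(s) ⇌ 2 Tl^+ + S^2-
Ksp = [Tl^+]^2[S^2-]
Let s be the molar solubility in this solution. [Tl^+] = 2s, [S^2-] = 0.064 + s ≈ 0.064 (common-ion effect: S^2- is already 0.064 M).
Ksp ≈ (2s)^2 × 0.064
s = 7.1 × 10^-11 M
Check: s = 7.1 × 10^-11 ≪ 0.064, so the approximation is valid.

7.1 x 10^-11 M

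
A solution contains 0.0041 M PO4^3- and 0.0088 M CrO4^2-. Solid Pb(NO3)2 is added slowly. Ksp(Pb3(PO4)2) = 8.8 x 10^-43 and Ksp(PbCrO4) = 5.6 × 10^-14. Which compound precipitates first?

Each salt begins to precipitate when Q = Ksp, i.e. when [Pb^2+] reaches its threshold.
For Pb3(PO4)2: 8.8 x 10^-43 = (0.0041)^2 × [Pb^2+]^3  ⇒  [Pb^2+] = 3.7 × 10^-13 M.
For PbCrO4: 5.6 × 10^-14 = 0.0088 × [Pb^2+]  ⇒  [Pb^2+] = 6.4 × 10^-12 M.
The salt with the lower threshold [Pb^2+] precipitates first: Pb3(PO4)2.

Pb3(PO4)2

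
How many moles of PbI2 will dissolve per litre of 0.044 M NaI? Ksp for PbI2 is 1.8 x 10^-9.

9.3 × 10^-7 M

PbI2(s) ⇌ Pb^2+ + 2 I^-
Ksp = [Pb^2+][I^-]^2
Let s be the molar solubility in this solution. [Pb^2+] = s, [I^-] = 0.044 + 2s ≈ 0.044 (common-ion effect: I^- is already 0.044 M).
Ksp ≈ s × (0.044)^2
s = 9.3 x 10^-7 M
Check: 2s = 1.9 x 10^-6 ≪ 0.044, so the approximation is valid.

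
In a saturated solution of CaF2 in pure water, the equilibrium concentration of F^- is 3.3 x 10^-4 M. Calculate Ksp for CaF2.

CaF2(s) ⇌ Ca^2+ + 2 F^-
Stoichiometry gives [Ca^2+] = (1/2)[F^-] = 1.65 × 10^-4 M.
Ksp = [Ca^2+][F^-]^2
Ksp = 1.65 × 10^-4 × (3.3 × 10^-4)^2 = 1.8 × 10^-11

1.8 × 10^-11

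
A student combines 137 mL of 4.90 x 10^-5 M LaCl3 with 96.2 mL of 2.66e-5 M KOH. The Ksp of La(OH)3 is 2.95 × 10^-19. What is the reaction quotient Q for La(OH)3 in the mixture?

Total volume = 137 + 96.2 = 233.2 mL.
[La^3+] = 4.90 x 10^-5 × (137/233.2) = 2.879 x 10^-5 M
[OH^-] = 2.66 × 10^-5 × (96.2/233.2) = 1.097 x 10^-5 M
La(OH)3(s) <=> La^3+(aq) + 3 OH^-(aq), so Q = [La^3+][OH^-]^3
Q = (2.879 x 10^-5)(1.097 × 10^-5)^3 = 3.80 x 10^-20
Q < Ksp, so no precipitate of La(OH)3 forms.

Q ≈ 3.80 x 10^-20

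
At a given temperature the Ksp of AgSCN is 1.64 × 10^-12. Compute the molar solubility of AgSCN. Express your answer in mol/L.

AgSCN(s) ⇌ Ag^+ + SCN^-
Ksp = [Ag^+][SCN^-]
With molar solubility s: [Ag^+] = s, [SCN^-] = s.
Ksp = s × s = s^2
s = √(1.64 × 10^-12) = 1.28 × 10^-6 M

s ≈ 1.28 × 10^-6 M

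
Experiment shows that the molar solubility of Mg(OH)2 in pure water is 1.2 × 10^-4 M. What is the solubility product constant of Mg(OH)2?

Ksp ≈ 6.9 x 10^-12

Mg(OH)2(s) ⇌ Mg^2+ + 2 OH^-
For each mole of Mg(OH)2 that dissolves: [Mg^2+] = s, [OH^-] = 2s.
Ksp = [Mg^2+][OH^-]^2
Ksp = s(2s)^2 = 4s^3
Ksp = 4 × (1.2 × 10^-4)^3 = 6.9 × 10^-12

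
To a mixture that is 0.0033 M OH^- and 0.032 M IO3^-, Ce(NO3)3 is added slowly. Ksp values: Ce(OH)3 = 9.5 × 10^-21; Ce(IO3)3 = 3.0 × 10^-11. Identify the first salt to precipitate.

Each salt begins to precipitate when Q = Ksp, i.e. when [Ce^3+] reaches its threshold.
For Ce(OH)3: 9.5 × 10^-21 = (0.0033)^3 × [Ce^3+]  ⇒  [Ce^3+] = 2.6 x 10^-13 M.
For Ce(IO3)3: 3.0 × 10^-11 = (0.032)^3 × [Ce^3+]  ⇒  [Ce^3+] = 9.2 x 10^-7 M.
The salt with the lower threshold [Ce^3+] precipitates first: Ce(OH)3.

Ce(OH)3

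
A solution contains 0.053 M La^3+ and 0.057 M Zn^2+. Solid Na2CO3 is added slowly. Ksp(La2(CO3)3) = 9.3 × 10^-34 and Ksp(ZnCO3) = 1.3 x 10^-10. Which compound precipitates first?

La2(CO3)3

Precipitation of each salt starts when its ion product equals its Ksp.
For La2(CO3)3: 9.3 × 10^-34 = (0.053)^2 × [CO3^2-]^3  ⇒  [CO3^2-] = 6.9 × 10^-11 M.
For ZnCO3: 1.3 x 10^-10 = 0.057 × [CO3^2-]  ⇒  [CO3^2-] = 2.3 x 10^-9 M.
The salt with the lower threshold [CO3^2-] precipitates first: La2(CO3)3.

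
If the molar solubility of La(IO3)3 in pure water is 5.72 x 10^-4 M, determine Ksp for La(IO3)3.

2.89e-12

La(IO3)3(s) ⇌ La^3+ + 3 IO3^-
Let s = molar solubility. Then [La^3+] = s and [IO3^-] = 3s.
Ksp = [La^3+][IO3^-]^3
Ksp = s(3s)^3 = 27s^4
Ksp = 27 × (5.72 x 10^-4)^4 = 2.89 x 10^-12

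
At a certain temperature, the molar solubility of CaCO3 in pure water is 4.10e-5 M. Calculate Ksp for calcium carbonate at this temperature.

Ksp = 1.68 × 10^-9

CaCO3(s) ⇌ Ca^2+(aq) + CO3^2-(aq)
If s mol/L of CaCO3 dissolves, [Ca^2+] = s and [CO3^2-] = s.
Ksp = [Ca^2+][CO3^2-]
Ksp = s × s = s^2
With s = 4.10 × 10^-5: Ksp = 1.68 x 10^-9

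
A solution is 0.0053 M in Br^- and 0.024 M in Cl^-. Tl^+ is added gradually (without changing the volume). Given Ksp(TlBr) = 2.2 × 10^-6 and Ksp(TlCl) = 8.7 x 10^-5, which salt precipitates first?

TlBr

Precipitation of each salt starts when its ion product equals its Ksp.
For TlBr: 2.2 × 10^-6 = 0.0053 × [Tl^+]  ⇒  [Tl^+] = 4.2 x 10^-4 M.
For TlCl: 8.7 x 10^-5 = 0.024 × [Tl^+]  ⇒  [Tl^+] = 3.6 × 10^-3 M.
The salt with the lower threshold [Tl^+] precipitates first: TlBr.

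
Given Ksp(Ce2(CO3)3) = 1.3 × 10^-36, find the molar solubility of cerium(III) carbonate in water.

Ce2(CO3)3(s) ⇌ 2 Ce^3+ + 3 CO3^2-
Ksp = [Ce^3+]^2[CO3^2-]^3
With molar solubility s: [Ce^3+] = 2s, [CO3^2-] = 3s.
Ksp = (2s)^2(3s)^3 = 108s^5
Solving, s = (1.3 × 10^-36/108)^(1/5) = 2.6 x 10^-8 M

s ≈ 2.6e-8 M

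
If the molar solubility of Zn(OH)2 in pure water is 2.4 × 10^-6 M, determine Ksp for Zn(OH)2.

Ksp = 5.5 × 10^-17

Zn(OH)2(s) ⇌ Zn^2+ + 2 OH^-
For each mole of Zn(OH)2 that dissolves: [Zn^2+] = s, [OH^-] = 2s.
Ksp = [Zn^2+][OH^-]^2
So Ksp = s × (2s)^2 = 4s^3
With s = 2.4 × 10^-6: Ksp = 5.5 x 10^-17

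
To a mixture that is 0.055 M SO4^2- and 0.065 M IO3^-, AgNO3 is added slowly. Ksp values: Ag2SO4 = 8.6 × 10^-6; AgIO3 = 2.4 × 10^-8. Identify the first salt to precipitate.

AgIO3

Precipitation of each salt starts when its ion product equals its Ksp.
For Ag2SO4: 8.6 × 10^-6 = 0.055 × [Ag^+]^2  ⇒  [Ag^+] = 1.3 × 10^-2 M.
For AgIO3: 2.4 × 10^-8 = 0.065 × [Ag^+]  ⇒  [Ag^+] = 3.7 × 10^-7 M.
The salt with the lower threshold [Ag^+] precipitates first: AgIO3.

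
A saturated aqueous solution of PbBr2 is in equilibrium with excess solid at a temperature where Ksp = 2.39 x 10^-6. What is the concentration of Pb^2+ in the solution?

[Pb^2+] ≈ 8.42 x 10^-3 M

PbBr2(s) ⇌ Pb^2+ + 2 Br^-
Ksp = [Pb^2+][Br^-]^2
With molar solubility s: [Pb^2+] = s, [Br^-] = 2s.
Ksp = s(2s)^2 = 4s^3
s = (2.39 x 10^-6 / 4)^(1/3) = 8.423 × 10^-3 M
[Pb^2+] = s = 8.42 × 10^-3 M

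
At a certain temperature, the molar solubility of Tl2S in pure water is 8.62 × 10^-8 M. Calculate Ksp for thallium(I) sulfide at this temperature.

Tl2S(s) <=> 2 Tl^+(aq) + S^2-(aq)
Let s = molar solubility. Then [Tl^+] = 2s and [S^2-] = s.
Ksp = [Tl^+]^2[S^2-]
Ksp = (2s)^2s = 4s^3
With s = 8.62 × 10^-8: Ksp = 2.56 × 10^-21

Ksp = 2.56 x 10^-21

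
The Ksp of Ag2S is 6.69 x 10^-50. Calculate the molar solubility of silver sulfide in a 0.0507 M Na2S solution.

5.74e-25 M

Ag2S(s) <=> 2 Ag^+(aq) + S^2-(aq)
Ksp = [Ag^+]^2[S^2-]
Let s be the molar solubility in this solution. [Ag^+] = 2s, [S^2-] = 0.0507 + s ≈ 0.0507 (Ksp is small, so little additional dissolves).
Ksp ≈ (2s)^2 × 0.0507
s = 5.74 × 10^-25 M
Check: s = 5.7 × 10^-25 ≪ 0.0507, so the approximation is valid.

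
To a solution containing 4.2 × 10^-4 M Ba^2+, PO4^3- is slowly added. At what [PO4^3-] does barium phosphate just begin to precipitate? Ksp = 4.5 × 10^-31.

Ba3(PO4)2(s) ⇌ 3 Ba^2+(aq) + 2 PO4^3-(aq)
Ksp = [Ba^2+]^3[PO4^3-]^2
Precipitation begins when Q = Ksp. With [Ba^2+] = 4.2 × 10^-4 M:
4.5 × 10^-31 = (4.2 × 10^-4)^3 × [PO4^3-]^2
[PO4^3-] = (4.5 × 10^-31 / 7.41 x 10^-11)^(1/2) = 7.8 × 10^-11 M

[PO4^3-] = 7.8 × 10^-11 M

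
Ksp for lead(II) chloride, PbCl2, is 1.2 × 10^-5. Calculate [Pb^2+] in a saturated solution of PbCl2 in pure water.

1.4e-2 M

PbCl2(s) ⇌ Pb^2+(aq) + 2 Cl^-(aq)
Ksp = [Pb^2+][Cl^-]^2
For each mole of PbCl2 that dissolves: [Pb^2+] = s, [Cl^-] = 2s.
Substituting: Ksp = s(2s)^2 = 4s^3
s^3 = 1.2 × 10^-5 / 4, so s = 1.44 × 10^-2 M
[Pb^2+] = s = 1.4 x 10^-2 M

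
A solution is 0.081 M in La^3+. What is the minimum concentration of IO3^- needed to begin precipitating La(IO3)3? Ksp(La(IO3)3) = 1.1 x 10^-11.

[IO3^-] ≈ 5.1 × 10^-4 M

La(IO3)3(s) ⇌ La^3+ + 3 IO3^-
Ksp = [La^3+][IO3^-]^3
Precipitation begins when Q = Ksp. With [La^3+] = 0.081 M:
1.1 x 10^-11 = (0.081) × [IO3^-]^3
[IO3^-] = (1.1 x 10^-11 / 8.1 × 10^-2)^(1/3) = 5.1 x 10^-4 M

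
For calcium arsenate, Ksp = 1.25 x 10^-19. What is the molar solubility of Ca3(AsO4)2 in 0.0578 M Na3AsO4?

Ca3(AsO4)2(s) ⇌ 3 Ca^2+ + 2 AsO4^3-
Ksp = [Ca^2+]^3[AsO4^3-]^2
Let s be the molar solubility in this solution. [Ca^2+] = 3s, [AsO4^3-] = 0.0578 + 2s ≈ 0.0578 (common-ion effect: AsO4^3- is already 0.0578 M).
Ksp ≈ (3s)^3 × (0.0578)^2
s = 1.11 × 10^-6 M
Check: 2s = 2.2 × 10^-6 ≪ 0.0578, so the approximation is valid.

s = 1.11e-6 M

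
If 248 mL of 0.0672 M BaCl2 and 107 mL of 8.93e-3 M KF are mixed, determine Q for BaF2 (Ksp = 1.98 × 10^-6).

Q = 3.40 x 10^-7

Total volume = 248 + 107 = 355 mL.
[Ba^2+] = 6.72 × 10^-2 × (248/355) = 4.695 × 10^-2 M
[F^-] = 8.93 x 10^-3 × (107/355) = 2.692 × 10^-3 M
BaF2(s) ⇌ Ba^2+ + 2 F^-, so Q = [Ba^2+][F^-]^2
Q = (4.695 × 10^-2)(2.692 x 10^-3)^2 = 3.40 × 10^-7
Q < Ksp, so no precipitate of BaF2 forms.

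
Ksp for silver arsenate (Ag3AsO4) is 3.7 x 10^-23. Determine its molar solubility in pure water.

Ag3AsO4(s) <=> 3 Ag^+(aq) + AsO4^3-(aq)
Ksp = [Ag^+]^3[AsO4^3-]
For each mole of Ag3AsO4 that dissolves: [Ag^+] = 3s, [AsO4^3-] = s.
So Ksp = (3s)^3 × s = 27s^4
Solving, s = (3.7 x 10^-23/27)^(1/4) = 1.1 × 10^-6 M

1.1 × 10^-6 M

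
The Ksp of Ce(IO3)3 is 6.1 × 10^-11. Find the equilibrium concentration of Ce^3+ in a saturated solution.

1.2 x 10^-3 M

Ce(IO3)3(s) ⇌ Ce^3+ + 3 IO3^-
Ksp = [Ce^3+][IO3^-]^3
If s mol/L of Ce(IO3)3 dissolves, [Ce^3+] = s and [IO3^-] = 3s.
So Ksp = s × (3s)^3 = 27s^4
s = (6.1 × 10^-11 / 27)^(1/4) = 1.23 x 10^-3 M
[Ce^3+] = s = 1.2 × 10^-3 M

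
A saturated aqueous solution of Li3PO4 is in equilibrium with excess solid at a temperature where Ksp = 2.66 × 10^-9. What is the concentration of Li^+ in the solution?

9.45 × 10^-3 M

Li3PO4(s) ⇌ 3 Li^+(aq) + PO4^3-(aq)
Ksp = [Li^+]^3[PO4^3-]
If s mol/L of Li3PO4 dissolves, [Li^+] = 3s and [PO4^3-] = s.
Substituting: Ksp = (3s)^3s = 27s^4
Solving, s = (2.66 × 10^-9/27)^(1/4) = 3.150 x 10^-3 M
[Li^+] = 3s = 9.45 × 10^-3 M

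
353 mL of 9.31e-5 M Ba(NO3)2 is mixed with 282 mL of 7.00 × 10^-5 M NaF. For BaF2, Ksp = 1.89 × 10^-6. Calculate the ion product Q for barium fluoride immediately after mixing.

Q = 5.00 × 10^-14

Total volume = 353 + 282 = 635 mL.
[Ba^2+] = 9.31 × 10^-5 × (353/635) = 5.175 × 10^-5 M
[F^-] = 7.00 x 10^-5 × (282/635) = 3.109 × 10^-5 M
BaF2(s) <=> Ba^2+(aq) + 2 F^-(aq), so Q = [Ba^2+][F^-]^2
Q = (5.175 x 10^-5)(3.109 x 10^-5)^2 = 5.00 x 10^-14
Q < Ksp, so no precipitate of BaF2 forms.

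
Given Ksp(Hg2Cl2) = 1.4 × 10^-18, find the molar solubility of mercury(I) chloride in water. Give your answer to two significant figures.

s ≈ 7.0e-7 M

Hg2Cl2(s) ⇌ Hg2^2+ + 2 Cl^-
Ksp = [Hg2^2+][Cl^-]^2
With molar solubility s: [Hg2^2+] = s, [Cl^-] = 2s.
So Ksp = s × (2s)^2 = 4s^3
Solving, s = (1.4 × 10^-18/4)^(1/3) = 7.0 × 10^-7 M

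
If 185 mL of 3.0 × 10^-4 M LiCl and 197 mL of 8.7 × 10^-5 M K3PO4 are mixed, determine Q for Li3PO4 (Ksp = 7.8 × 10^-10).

Q = 1.4e-16

Total volume = 185 + 197 = 382 mL.
[Li^+] = 3.0 × 10^-4 × (185/382) = 1.45 × 10^-4 M
[PO4^3-] = 8.7 × 10^-5 × (197/382) = 4.49 x 10^-5 M
Li3PO4(s) ⇌ 3 Li^+ + PO4^3-, so Q = [Li^+]^3[PO4^3-]
Q = (1.45 × 10^-4)^3(4.49 × 10^-5) = 1.4 × 10^-16
Q < Ksp, so no precipitate of Li3PO4 forms.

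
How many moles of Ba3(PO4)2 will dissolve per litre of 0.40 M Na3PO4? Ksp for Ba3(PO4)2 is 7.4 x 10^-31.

5.6e-11 M

Ba3(PO4)2(s) <=> 3 Ba^2+ + 2 PO4^3-
Ksp = [Ba^2+]^3[PO4^3-]^2
Let s = moles of Ba3(PO4)2 that dissolve per litre. [Ba^2+] = 3s, [PO4^3-] = 0.40 + 2s ≈ 0.40 (Ksp is small, so little additional dissolves).
Ksp ≈ (3s)^3 × (0.40)^2
s = 5.6 x 10^-11 M
Check: 2s = 1.1 × 10^-10 ≪ 0.40, so the approximation is valid.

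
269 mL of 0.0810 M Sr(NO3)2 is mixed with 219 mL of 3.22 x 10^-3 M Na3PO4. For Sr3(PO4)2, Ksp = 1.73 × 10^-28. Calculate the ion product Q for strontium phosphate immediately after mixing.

1.86e-10

Total volume = 269 + 219 = 488 mL.
[Sr^2+] = 8.10 × 10^-2 × (269/488) = 4.465 x 10^-2 M
[PO4^3-] = 3.22 × 10^-3 × (219/488) = 1.445 x 10^-3 M
Sr3(PO4)2(s) ⇌ 3 Sr^2+ + 2 PO4^3-, so Q = [Sr^2+]^3[PO4^3-]^2
Q = (4.465 x 10^-2)^3(1.445 x 10^-3)^2 = 1.86 × 10^-10
Q > Ksp, so Sr3(PO4)2 will precipitate.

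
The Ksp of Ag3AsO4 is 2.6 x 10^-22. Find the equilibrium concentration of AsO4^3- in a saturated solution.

1.8 × 10^-6 M

Ag3AsO4(s) <=> 3 Ag^+(aq) + AsO4^3-(aq)
Ksp = [Ag^+]^3[AsO4^3-]
For each mole of Ag3AsO4 that dissolves: [Ag^+] = 3s, [AsO4^3-] = s.
Substituting: Ksp = (3s)^3s = 27s^4
s^4 = 2.6 x 10^-22 / 27, so s = 1.76 × 10^-6 M
[AsO4^3-] = s = 1.8 × 10^-6 M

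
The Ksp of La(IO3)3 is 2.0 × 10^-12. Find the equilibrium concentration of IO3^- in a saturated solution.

[IO3^-] = 1.6e-3 M

La(IO3)3(s) <=> La^3+(aq) + 3 IO3^-(aq)
Ksp = [La^3+][IO3^-]^3
For each mole of La(IO3)3 that dissolves: [La^3+] = s, [IO3^-] = 3s.
Substituting: Ksp = s(3s)^3 = 27s^4
Solving, s = (2.0 × 10^-12/27)^(1/4) = 5.22 x 10^-4 M
[IO3^-] = 3s = 1.6 × 10^-3 M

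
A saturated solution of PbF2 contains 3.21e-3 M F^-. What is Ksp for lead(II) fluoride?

PbF2(s) <=> Pb^2+(aq) + 2 F^-(aq)
Stoichiometry gives [Pb^2+] = (1/2)[F^-] = 1.605 × 10^-3 M.
Ksp = [Pb^2+][F^-]^2
Ksp = 1.605 x 10^-3 × (3.21 × 10^-3)^2 = 1.65 x 10^-8

Ksp ≈ 1.65 × 10^-8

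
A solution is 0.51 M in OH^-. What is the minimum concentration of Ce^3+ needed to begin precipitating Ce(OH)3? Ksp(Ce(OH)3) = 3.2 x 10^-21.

[Ce^3+] ≈ 2.4 x 10^-20 M

Ce(OH)3(s) ⇌ Ce^3+(aq) + 3 OH^-(aq)
Ksp = [Ce^3+][OH^-]^3
Precipitation begins when Q = Ksp. With [OH^-] = 0.51 M:
3.2 x 10^-21 = (0.51)^3 × [Ce^3+]
[Ce^3+] = (3.2 x 10^-21 / 1.33 x 10^-1) = 2.4 x 10^-20 M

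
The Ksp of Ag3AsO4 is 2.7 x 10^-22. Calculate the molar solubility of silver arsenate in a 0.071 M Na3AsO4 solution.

s = 5.2 × 10^-8 M

Ag3AsO4(s) ⇌ 3 Ag^+ + AsO4^3-
Ksp = [Ag^+]^3[AsO4^3-]
Let s = moles of Ag3AsO4 that dissolve per litre. [Ag^+] = 3s, [AsO4^3-] = 0.071 + s ≈ 0.071 (Ksp is small, so little additional dissolves).
Ksp ≈ (3s)^3 × 0.071
s = 5.2 × 10^-8 M
Check: s = 5.2 × 10^-8 ≪ 0.071, so the approximation is valid.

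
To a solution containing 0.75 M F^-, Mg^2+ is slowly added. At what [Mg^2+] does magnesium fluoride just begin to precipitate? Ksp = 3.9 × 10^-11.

[Mg^2+] = 6.9 × 10^-11 M

MgF2(s) <=> Mg^2+(aq) + 2 F^-(aq)
Ksp = [Mg^2+][F^-]^2
Precipitation begins when Q = Ksp. With [F^-] = 0.75 M:
3.9 × 10^-11 = (0.75)^2 × [Mg^2+]
[Mg^2+] = (3.9 × 10^-11 / 5.63 x 10^-1) = 6.9 x 10^-11 M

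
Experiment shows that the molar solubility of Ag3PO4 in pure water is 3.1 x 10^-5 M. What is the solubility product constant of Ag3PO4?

Ag3PO4(s) <=> 3 Ag^+ + PO4^3-
If s mol/L of Ag3PO4 dissolves, [Ag^+] = 3s and [PO4^3-] = s.
Ksp = [Ag^+]^3[PO4^3-]
So Ksp = (3s)^3 × s = 27s^4
Ksp = 27 × (3.1 x 10^-5)^4 = 2.5 × 10^-17

Ksp = 2.5 × 10^-17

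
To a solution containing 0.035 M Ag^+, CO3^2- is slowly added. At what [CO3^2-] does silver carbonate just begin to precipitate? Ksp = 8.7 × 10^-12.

7.1 x 10^-9 M

Ag2CO3(s) ⇌ 2 Ag^+(aq) + CO3^2-(aq)
Ksp = [Ag^+]^2[CO3^2-]
Precipitation begins when Q = Ksp. With [Ag^+] = 0.035 M:
8.7 × 10^-12 = (0.035)^2 × [CO3^2-]
[CO3^2-] = (8.7 × 10^-12 / 1.23 x 10^-3) = 7.1 × 10^-9 M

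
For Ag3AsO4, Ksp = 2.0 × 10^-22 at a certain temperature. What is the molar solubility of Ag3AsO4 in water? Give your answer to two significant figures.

Ag3AsO4(s) <=> 3 Ag^+(aq) + AsO4^3-(aq)
Ksp = [Ag^+]^3[AsO4^3-]
If s mol/L of Ag3AsO4 dissolves, [Ag^+] = 3s and [AsO4^3-] = s.
Ksp = (3s)^3s = 27s^4
s = (2.0 × 10^-22 / 27)^(1/4) = 1.6 × 10^-6 M

1.6e-6 M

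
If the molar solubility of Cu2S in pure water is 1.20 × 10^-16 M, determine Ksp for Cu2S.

Ksp ≈ 6.91 × 10^-48

Cu2S(s) <=> 2 Cu^+(aq) + S^2-(aq)
For each mole of Cu2S that dissolves: [Cu^+] = 2s, [S^2-] = s.
Ksp = [Cu^+]^2[S^2-]
Substituting: Ksp = (2s)^2s = 4s^3
With s = 1.20 × 10^-16: Ksp = 6.91 × 10^-48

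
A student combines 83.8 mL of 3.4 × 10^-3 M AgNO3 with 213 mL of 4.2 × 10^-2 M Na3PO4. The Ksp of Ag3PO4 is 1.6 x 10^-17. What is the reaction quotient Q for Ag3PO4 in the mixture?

Total volume = 83.8 + 213 = 296.8 mL.
[Ag^+] = 3.4 × 10^-3 × (83.8/296.8) = 9.60 × 10^-4 M
[PO4^3-] = 4.2 × 10^-2 × (213/296.8) = 3.01 × 10^-2 M
Ag3PO4(s) <=> 3 Ag^+(aq) + PO4^3-(aq), so Q = [Ag^+]^3[PO4^3-]
Q = (9.60 × 10^-4)^3(3.01 × 10^-2) = 2.7 × 10^-11
Q > Ksp, so Ag3PO4 will precipitate.

Q ≈ 2.7e-11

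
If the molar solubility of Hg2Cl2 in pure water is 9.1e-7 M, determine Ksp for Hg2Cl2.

Ksp ≈ 3.0 × 10^-18

Hg2Cl2(s) ⇌ Hg2^2+(aq) + 2 Cl^-(aq)
Let s = molar solubility. Then [Hg2^2+] = s and [Cl^-] = 2s.
Ksp = [Hg2^2+][Cl^-]^2
Substituting: Ksp = s(2s)^2 = 4s^3
Ksp = 4 × (9.1 × 10^-7)^3 = 3.0 × 10^-18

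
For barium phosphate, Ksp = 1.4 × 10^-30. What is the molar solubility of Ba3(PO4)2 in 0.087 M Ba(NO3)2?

Ba3(PO4)2(s) ⇌ 3 Ba^2+ + 2 PO4^3-
Ksp = [Ba^2+]^3[PO4^3-]^2
Let s = moles of Ba3(PO4)2 that dissolve per litre. [Ba^2+] = 0.087 + 3s ≈ 0.087, [PO4^3-] = 2s (Ksp is small, so little additional dissolves).
Ksp ≈ (0.087)^3 × (2s)^2
s = 2.3 x 10^-14 M
Check: 3s = 6.9 x 10^-14 ≪ 0.087, so the approximation is valid.

s = 2.3e-14 M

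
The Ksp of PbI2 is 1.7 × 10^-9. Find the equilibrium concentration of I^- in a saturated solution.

[I^-] = 1.5e-3 M

PbI2(s) ⇌ Pb^2+ + 2 I^-
Ksp = [Pb^2+][I^-]^2
Let s = molar solubility. Then [Pb^2+] = s and [I^-] = 2s.
So Ksp = s × (2s)^2 = 4s^3
s^3 = 1.7 × 10^-9 / 4, so s = 7.52 × 10^-4 M
[I^-] = 2s = 1.5 x 10^-3 M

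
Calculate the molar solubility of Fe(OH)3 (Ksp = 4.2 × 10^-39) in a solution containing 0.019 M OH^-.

s ≈ 6.1e-34 M

Fe(OH)3(s) ⇌ Fe^3+ + 3 OH^-
Ksp = [Fe^3+][OH^-]^3
Let s be the molar solubility in this solution. [Fe^3+] = s, [OH^-] = 0.019 + 3s ≈ 0.019 (since the OH^- already present dominates).
Ksp ≈ s × (0.019)^3
s = 6.1 × 10^-34 M
Check: 3s = 1.8 × 10^-33 ≪ 0.019, so the approximation is valid.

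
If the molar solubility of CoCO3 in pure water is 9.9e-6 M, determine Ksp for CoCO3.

CoCO3(s) <=> Co^2+ + CO3^2-
Let s = molar solubility. Then [Co^2+] = s and [CO3^2-] = s.
Ksp = [Co^2+][CO3^2-]
Ksp = (s)(s) = s^2
Ksp = (9.9 × 10^-6)^2 = 9.8 × 10^-11

Ksp = 9.8 x 10^-11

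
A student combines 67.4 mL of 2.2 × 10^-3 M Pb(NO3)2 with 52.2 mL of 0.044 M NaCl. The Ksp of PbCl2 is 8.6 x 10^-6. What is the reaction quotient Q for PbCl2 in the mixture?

Total volume = 67.4 + 52.2 = 119.6 mL.
[Pb^2+] = 2.2 × 10^-3 × (67.4/119.6) = 1.24 × 10^-3 M
[Cl^-] = 4.4 x 10^-2 × (52.2/119.6) = 1.92 x 10^-2 M
PbCl2(s) ⇌ Pb^2+ + 2 Cl^-, so Q = [Pb^2+][Cl^-]^2
Q = (1.24 × 10^-3)(1.92 × 10^-2)^2 = 4.6 × 10^-7
Q < Ksp, so no precipitate of PbCl2 forms.

Q ≈ 4.6 × 10^-7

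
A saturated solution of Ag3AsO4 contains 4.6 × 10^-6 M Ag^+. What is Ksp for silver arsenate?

Ag3AsO4(s) <=> 3 Ag^+ + AsO4^3-
Stoichiometry gives [AsO4^3-] = (1/3)[Ag^+] = 1.53 × 10^-6 M.
Ksp = [Ag^+]^3[AsO4^3-]
Ksp = (4.6 × 10^-6)^3 × 1.53 × 10^-6 = 1.5 x 10^-22

Ksp = 1.5 x 10^-22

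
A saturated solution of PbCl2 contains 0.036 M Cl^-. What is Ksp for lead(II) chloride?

Ksp = 2.3 × 10^-5

PbCl2(s) ⇌ Pb^2+ + 2 Cl^-
Stoichiometry gives [Pb^2+] = (1/2)[Cl^-] = 1.80 × 10^-2 M.
Ksp = [Pb^2+][Cl^-]^2
Ksp = 1.80 x 10^-2 × (3.6 × 10^-2)^2 = 2.3 x 10^-5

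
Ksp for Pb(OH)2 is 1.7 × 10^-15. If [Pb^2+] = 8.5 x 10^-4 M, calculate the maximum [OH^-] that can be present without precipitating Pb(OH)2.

Pb(OH)2(s) <=> Pb^2+ + 2 OH^-
Ksp = [Pb^2+][OH^-]^2
Precipitation begins when Q = Ksp. With [Pb^2+] = 8.5 x 10^-4 M:
1.7 × 10^-15 = (8.5 x 10^-4) × [OH^-]^2
[OH^-] = (1.7 × 10^-15 / 8.5 x 10^-4)^(1/2) = 1.4 × 10^-6 M

[OH^-] = 1.4e-6 M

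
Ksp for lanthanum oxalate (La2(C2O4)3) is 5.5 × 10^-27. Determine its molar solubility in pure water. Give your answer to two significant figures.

s ≈ 2.2e-6 M

La2(C2O4)3(s) ⇌ 2 La^3+(aq) + 3 C2O4^2-(aq)
Ksp = [La^3+]^2[C2O4^2-]^3
Let s = molar solubility. Then [La^3+] = 2s and [C2O4^2-] = 3s.
Substituting: Ksp = (2s)^2(3s)^3 = 108s^5
s^5 = 5.5 × 10^-27 / 108, so s = 2.2 × 10^-6 M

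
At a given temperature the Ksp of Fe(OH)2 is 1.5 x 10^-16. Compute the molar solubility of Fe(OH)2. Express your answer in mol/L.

3.3 × 10^-6 M

Fe(OH)2(s) ⇌ Fe^2+(aq) + 2 OH^-(aq)
Ksp = [Fe^2+][OH^-]^2
Let s = molar solubility. Then [Fe^2+] = s and [OH^-] = 2s.
So Ksp = s × (2s)^2 = 4s^3
s^3 = 1.5 x 10^-16 / 4, so s = 3.3 × 10^-6 M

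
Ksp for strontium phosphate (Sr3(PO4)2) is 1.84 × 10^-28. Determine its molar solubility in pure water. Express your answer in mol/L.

1.11 × 10^-6 M

Sr3(PO4)2(s) <=> 3 Sr^2+ + 2 PO4^3-
Ksp = [Sr^2+]^3[PO4^3-]^2
Let s = molar solubility. Then [Sr^2+] = 3s and [PO4^3-] = 2s.
Substituting: Ksp = (3s)^3(2s)^2 = 108s^5
s^5 = 1.84 × 10^-28 / 108, so s = 1.11 × 10^-6 M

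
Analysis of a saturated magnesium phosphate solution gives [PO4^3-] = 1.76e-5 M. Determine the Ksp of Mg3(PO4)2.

Mg3(PO4)2(s) <=> 3 Mg^2+(aq) + 2 PO4^3-(aq)
Stoichiometry gives [Mg^2+] = (3/2)[PO4^3-] = 2.640 × 10^-5 M.
Ksp = [Mg^2+]^3[PO4^3-]^2
Ksp = (2.640 × 10^-5)^3 × (1.76 x 10^-5)^2 = 5.70 × 10^-24

5.70e-24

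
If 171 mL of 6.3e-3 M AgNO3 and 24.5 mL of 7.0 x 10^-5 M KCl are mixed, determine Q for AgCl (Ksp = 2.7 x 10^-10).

Total volume = 171 + 24.5 = 195.5 mL.
[Ag^+] = 6.3 × 10^-3 × (171/195.5) = 5.51 × 10^-3 M
[Cl^-] = 7.0 × 10^-5 × (24.5/195.5) = 8.77 × 10^-6 M
AgCl(s) ⇌ Ag^+ + Cl^-, so Q = [Ag^+][Cl^-]
Q = (5.51 × 10^-3)(8.77 × 10^-6) = 4.8 × 10^-8
Q > Ksp, so AgCl will precipitate.

Q = 4.8 × 10^-8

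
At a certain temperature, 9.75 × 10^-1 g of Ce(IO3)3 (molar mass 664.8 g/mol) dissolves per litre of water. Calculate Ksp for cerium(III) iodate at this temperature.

Molar solubility s = (9.75 × 10^-1 g/L) / (664.8 g/mol) = 1.467 × 10^-3 M.
Ce(IO3)3(s) ⇌ Ce^3+(aq) + 3 IO3^-(aq)
With molar solubility s: [Ce^3+] = s, [IO3^-] = 3s.
Ksp = [Ce^3+][IO3^-]^3
So Ksp = s × (3s)^3 = 27s^4
With s = 1.467 x 10^-3: Ksp = 1.25 x 10^-10

Ksp = 1.25 × 10^-10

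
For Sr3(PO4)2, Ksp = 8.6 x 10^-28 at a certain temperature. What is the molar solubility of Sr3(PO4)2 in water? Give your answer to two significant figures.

Sr3(PO4)2(s) ⇌ 3 Sr^2+ + 2 PO4^3-
Ksp = [Sr^2+]^3[PO4^3-]^2
If s mol/L of Sr3(PO4)2 dissolves, [Sr^2+] = 3s and [PO4^3-] = 2s.
So Ksp = (3s)^3 × (2s)^2 = 108s^5
s^5 = 8.6 x 10^-28 / 108, so s = 1.5 x 10^-6 M

s ≈ 1.5 × 10^-6 M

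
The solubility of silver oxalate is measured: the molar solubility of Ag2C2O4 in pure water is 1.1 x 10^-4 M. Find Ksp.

Ksp ≈ 5.3 x 10^-12

Ag2C2O4(s) ⇌ 2 Ag^+(aq) + C2O4^2-(aq)
Let s = molar solubility. Then [Ag^+] = 2s and [C2O4^2-] = s.
Ksp = [Ag^+]^2[C2O4^2-]
Substituting: Ksp = (2s)^2s = 4s^3
With s = 1.1 x 10^-4: Ksp = 5.3 × 10^-12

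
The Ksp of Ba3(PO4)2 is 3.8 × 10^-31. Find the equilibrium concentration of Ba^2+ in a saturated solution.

[Ba^2+] = 9.7 × 10^-7 M

Ba3(PO4)2(s) ⇌ 3 Ba^2+ + 2 PO4^3-
Ksp = [Ba^2+]^3[PO4^3-]^2
If s mol/L of Ba3(PO4)2 dissolves, [Ba^2+] = 3s and [PO4^3-] = 2s.
So Ksp = (3s)^3 × (2s)^2 = 108s^5
s^5 = 3.8 × 10^-31 / 108, so s = 3.23 × 10^-7 M
[Ba^2+] = 3s = 9.7 x 10^-7 M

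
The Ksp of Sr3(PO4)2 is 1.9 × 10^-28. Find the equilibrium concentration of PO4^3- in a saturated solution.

Sr3(PO4)2(s) <=> 3 Sr^2+ + 2 PO4^3-
Ksp = [Sr^2+]^3[PO4^3-]^2
If s mol/L of Sr3(PO4)2 dissolves, [Sr^2+] = 3s and [PO4^3-] = 2s.
Ksp = (3s)^3(2s)^2 = 108s^5
s^5 = 1.9 × 10^-28 / 108, so s = 1.12 × 10^-6 M
[PO4^3-] = 2s = 2.2 × 10^-6 M

[PO4^3-] = 2.2 × 10^-6 M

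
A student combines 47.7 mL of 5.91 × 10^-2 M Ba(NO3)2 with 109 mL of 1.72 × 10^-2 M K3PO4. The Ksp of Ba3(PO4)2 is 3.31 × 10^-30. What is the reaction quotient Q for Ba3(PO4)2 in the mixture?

Total volume = 47.7 + 109 = 156.7 mL.
[Ba^2+] = 5.91 x 10^-2 × (47.7/156.7) = 1.799 × 10^-2 M
[PO4^3-] = 1.72 × 10^-2 × (109/156.7) = 1.196 × 10^-2 M
Ba3(PO4)2(s) ⇌ 3 Ba^2+ + 2 PO4^3-, so Q = [Ba^2+]^3[PO4^3-]^2
Q = (1.799 × 10^-2)^3(1.196 × 10^-2)^2 = 8.33 x 10^-10
Q > Ksp, so Ba3(PO4)2 will precipitate.

Q = 8.33 × 10^-10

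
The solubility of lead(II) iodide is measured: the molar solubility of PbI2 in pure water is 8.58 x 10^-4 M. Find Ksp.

Ksp ≈ 2.53e-9

PbI2(s) <=> Pb^2+ + 2 I^-
For each mole of PbI2 that dissolves: [Pb^2+] = s, [I^-] = 2s.
Ksp = [Pb^2+][I^-]^2
Ksp = s(2s)^2 = 4s^3
With s = 8.58 × 10^-4: Ksp = 2.53 × 10^-9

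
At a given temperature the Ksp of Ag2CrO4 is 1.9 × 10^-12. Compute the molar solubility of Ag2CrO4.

Ag2CrO4(s) ⇌ 2 Ag^+ + CrO4^2-
Ksp = [Ag^+]^2[CrO4^2-]
Let s = molar solubility. Then [Ag^+] = 2s and [CrO4^2-] = s.
Ksp = (2s)^2s = 4s^3
s^3 = 1.9 × 10^-12 / 4, so s = 7.8 × 10^-5 M

s = 7.8e-5 M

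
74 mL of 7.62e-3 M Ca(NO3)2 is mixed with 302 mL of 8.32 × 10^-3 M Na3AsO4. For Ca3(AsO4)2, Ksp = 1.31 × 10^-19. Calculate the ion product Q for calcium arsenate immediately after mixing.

Total volume = 74 + 302 = 376 mL.
[Ca^2+] = 7.62 × 10^-3 × (74/376) = 1.500 × 10^-3 M
[AsO4^3-] = 8.32 × 10^-3 × (302/376) = 6.683 x 10^-3 M
Ca3(AsO4)2(s) ⇌ 3 Ca^2+ + 2 AsO4^3-, so Q = [Ca^2+]^3[AsO4^3-]^2
Q = (1.500 × 10^-3)^3(6.683 × 10^-3)^2 = 1.51 × 10^-13
Q > Ksp, so Ca3(AsO4)2 will precipitate.

Q ≈ 1.51e-13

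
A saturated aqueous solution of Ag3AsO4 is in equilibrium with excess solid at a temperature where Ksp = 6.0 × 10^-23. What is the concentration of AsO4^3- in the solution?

Ag3AsO4(s) <=> 3 Ag^+(aq) + AsO4^3-(aq)
Ksp = [Ag^+]^3[AsO4^3-]
With molar solubility s: [Ag^+] = 3s, [AsO4^3-] = s.
Substituting: Ksp = (3s)^3s = 27s^4
Solving, s = (6.0 × 10^-23/27)^(1/4) = 1.22 × 10^-6 M
[AsO4^3-] = s = 1.2 × 10^-6 M

[AsO4^3-] ≈ 1.2 x 10^-6 M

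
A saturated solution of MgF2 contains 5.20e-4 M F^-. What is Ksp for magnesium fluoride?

Ksp ≈ 7.03 x 10^-11

MgF2(s) ⇌ Mg^2+(aq) + 2 F^-(aq)
Stoichiometry gives [Mg^2+] = (1/2)[F^-] = 2.600 x 10^-4 M.
Ksp = [Mg^2+][F^-]^2
Ksp = 2.600 × 10^-4 × (5.20 x 10^-4)^2 = 7.03 × 10^-11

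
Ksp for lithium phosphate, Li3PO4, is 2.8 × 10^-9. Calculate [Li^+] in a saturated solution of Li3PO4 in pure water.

Li3PO4(s) ⇌ 3 Li^+ + PO4^3-
Ksp = [Li^+]^3[PO4^3-]
For each mole of Li3PO4 that dissolves: [Li^+] = 3s, [PO4^3-] = s.
So Ksp = (3s)^3 × s = 27s^4
s^4 = 2.8 × 10^-9 / 27, so s = 3.19 × 10^-3 M
[Li^+] = 3s = 9.6 × 10^-3 M

[Li^+] = 9.6 × 10^-3 M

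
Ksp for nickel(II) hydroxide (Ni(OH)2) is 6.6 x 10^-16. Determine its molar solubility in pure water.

Ni(OH)2(s) ⇌ Ni^2+(aq) + 2 OH^-(aq)
Ksp = [Ni^2+][OH^-]^2
If s mol/L of Ni(OH)2 dissolves, [Ni^2+] = s and [OH^-] = 2s.
So Ksp = s × (2s)^2 = 4s^3
s = (6.6 x 10^-16 / 4)^(1/3) = 5.5 x 10^-6 M

5.5 x 10^-6 M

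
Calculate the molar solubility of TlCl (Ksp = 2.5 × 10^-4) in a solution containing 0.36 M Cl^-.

TlCl(s) <=> Tl^+(aq) + Cl^-(aq)
Ksp = [Tl^+][Cl^-]
Let s = moles of TlCl that dissolve per litre. [Tl^+] = s, [Cl^-] = 0.36 + s ≈ 0.36 (since the Cl^- already present dominates).
Ksp ≈ s × 0.36
s = 6.9 x 10^-4 M
Check: s = 6.9 × 10^-4 ≪ 0.36, so the approximation is valid.

s ≈ 6.9e-4 M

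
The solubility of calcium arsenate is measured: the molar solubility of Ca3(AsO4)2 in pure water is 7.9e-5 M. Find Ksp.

Ca3(AsO4)2(s) ⇌ 3 Ca^2+ + 2 AsO4^3-
For each mole of Ca3(AsO4)2 that dissolves: [Ca^2+] = 3s, [AsO4^3-] = 2s.
Ksp = [Ca^2+]^3[AsO4^3-]^2
So Ksp = (3s)^3 × (2s)^2 = 108s^5
Ksp = 108 × (7.9 × 10^-5)^5 = 3.3 × 10^-19

Ksp ≈ 3.3 × 10^-19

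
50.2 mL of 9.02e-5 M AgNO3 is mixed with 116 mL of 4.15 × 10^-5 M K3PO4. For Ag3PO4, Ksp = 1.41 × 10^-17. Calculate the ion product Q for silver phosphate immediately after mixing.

5.86e-19

Total volume = 50.2 + 116 = 166.2 mL.
[Ag^+] = 9.02 × 10^-5 × (50.2/166.2) = 2.724 × 10^-5 M
[PO4^3-] = 4.15 x 10^-5 × (116/166.2) = 2.897 × 10^-5 M
Ag3PO4(s) ⇌ 3 Ag^+(aq) + PO4^3-(aq), so Q = [Ag^+]^3[PO4^3-]
Q = (2.724 x 10^-5)^3(2.897 × 10^-5) = 5.86 × 10^-19
Q < Ksp, so no precipitate of Ag3PO4 forms.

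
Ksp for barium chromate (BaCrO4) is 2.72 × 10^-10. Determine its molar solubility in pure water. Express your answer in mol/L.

s = 1.65 × 10^-5 M

BaCrO4(s) ⇌ Ba^2+(aq) + CrO4^2-(aq)
Ksp = [Ba^2+][CrO4^2-]
With molar solubility s: [Ba^2+] = s, [CrO4^2-] = s.
Ksp = (s)(s) = s^2
s = (2.72 × 10^-10)^(1/2) = 1.65 × 10^-5 M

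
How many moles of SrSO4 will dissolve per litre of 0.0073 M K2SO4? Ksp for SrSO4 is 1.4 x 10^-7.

s ≈ 1.9e-5 M

SrSO4(s) ⇌ Sr^2+ + SO4^2-
Ksp = [Sr^2+][SO4^2-]
Let s = moles of SrSO4 that dissolve per litre. [Sr^2+] = s, [SO4^2-] = 0.0073 + s ≈ 0.0073 (Ksp is small, so little additional dissolves).
Ksp ≈ s × 0.0073
s = 1.9 × 10^-5 M
Check: s = 1.9 × 10^-5 ≪ 0.0073, so the approximation is valid.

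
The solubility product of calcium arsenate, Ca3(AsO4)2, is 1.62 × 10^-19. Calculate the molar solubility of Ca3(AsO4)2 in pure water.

s ≈ 6.84 x 10^-5 M

Ca3(AsO4)2(s) ⇌ 3 Ca^2+(aq) + 2 AsO4^3-(aq)
Ksp = [Ca^2+]^3[AsO4^3-]^2
For each mole of Ca3(AsO4)2 that dissolves: [Ca^2+] = 3s, [AsO4^3-] = 2s.
So Ksp = (3s)^3 × (2s)^2 = 108s^5
s^5 = 1.62 × 10^-19 / 108, so s = 6.84 × 10^-5 M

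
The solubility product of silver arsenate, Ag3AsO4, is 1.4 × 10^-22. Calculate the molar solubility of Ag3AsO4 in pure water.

s = 1.5e-6 M

Ag3AsO4(s) ⇌ 3 Ag^+ + AsO4^3-
Ksp = [Ag^+]^3[AsO4^3-]
For each mole of Ag3AsO4 that dissolves: [Ag^+] = 3s, [AsO4^3-] = s.
So Ksp = (3s)^3 × s = 27s^4
s^4 = 1.4 × 10^-22 / 27, so s = 1.5 × 10^-6 M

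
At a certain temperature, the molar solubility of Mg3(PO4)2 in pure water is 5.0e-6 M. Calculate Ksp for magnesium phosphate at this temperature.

Ksp ≈ 3.4e-25

Mg3(PO4)2(s) ⇌ 3 Mg^2+ + 2 PO4^3-
With molar solubility s: [Mg^2+] = 3s, [PO4^3-] = 2s.
Ksp = [Mg^2+]^3[PO4^3-]^2
Ksp = (3s)^3(2s)^2 = 108s^5
With s = 5.0 x 10^-6: Ksp = 3.4 × 10^-25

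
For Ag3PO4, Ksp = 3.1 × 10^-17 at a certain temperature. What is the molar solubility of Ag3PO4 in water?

Ag3PO4(s) ⇌ 3 Ag^+(aq) + PO4^3-(aq)
Ksp = [Ag^+]^3[PO4^3-]
With molar solubility s: [Ag^+] = 3s, [PO4^3-] = s.
Ksp = (3s)^3s = 27s^4
Solving, s = (3.1 × 10^-17/27)^(1/4) = 3.3 x 10^-5 M

s = 3.3e-5 M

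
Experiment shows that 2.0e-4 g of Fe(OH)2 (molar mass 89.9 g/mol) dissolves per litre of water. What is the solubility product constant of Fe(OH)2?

Molar solubility s = (2.0 x 10^-4 g/L) / (89.9 g/mol) = 2.22 × 10^-6 M.
Fe(OH)2(s) <=> Fe^2+ + 2 OH^-
For each mole of Fe(OH)2 that dissolves: [Fe^2+] = s, [OH^-] = 2s.
Ksp = [Fe^2+][OH^-]^2
Ksp = s(2s)^2 = 4s^3
Ksp = 4 × (2.22 x 10^-6)^3 = 4.4 × 10^-17

Ksp = 4.4e-17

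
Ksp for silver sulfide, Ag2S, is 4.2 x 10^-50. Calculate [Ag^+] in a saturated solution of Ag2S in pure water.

[Ag^+] ≈ 4.4 x 10^-17 M

Ag2S(s) <=> 2 Ag^+(aq) + S^2-(aq)
Ksp = [Ag^+]^2[S^2-]
With molar solubility s: [Ag^+] = 2s, [S^2-] = s.
So Ksp = (2s)^2 × s = 4s^3
s^3 = 4.2 x 10^-50 / 4, so s = 2.19 × 10^-17 M
[Ag^+] = 2s = 4.4 × 10^-17 M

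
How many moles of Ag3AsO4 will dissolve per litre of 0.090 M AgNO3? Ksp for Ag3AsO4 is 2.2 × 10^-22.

Ag3AsO4(s) ⇌ 3 Ag^+(aq) + AsO4^3-(aq)
Ksp = [Ag^+]^3[AsO4^3-]
Let s = moles of Ag3AsO4 that dissolve per litre. [Ag^+] = 0.090 + 3s ≈ 0.090, [AsO4^3-] = s (common-ion effect: Ag^+ is already 0.090 M).
Ksp ≈ (0.090)^3 × s
s = 3.0 × 10^-19 M
Check: 3s = 9.1 × 10^-19 ≪ 0.090, so the approximation is valid.

3.0e-19 M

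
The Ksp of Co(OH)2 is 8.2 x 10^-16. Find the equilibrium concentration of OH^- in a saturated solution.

[OH^-] = 1.2 × 10^-5 M

Co(OH)2(s) ⇌ Co^2+ + 2 OH^-
Ksp = [Co^2+][OH^-]^2
Let s = molar solubility. Then [Co^2+] = s and [OH^-] = 2s.
Substituting: Ksp = s(2s)^2 = 4s^3
Solving, s = (8.2 x 10^-16/4)^(1/3) = 5.90 x 10^-6 M
[OH^-] = 2s = 1.2 × 10^-5 M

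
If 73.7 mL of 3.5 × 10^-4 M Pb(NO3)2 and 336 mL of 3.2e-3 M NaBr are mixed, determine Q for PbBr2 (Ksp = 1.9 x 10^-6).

Total volume = 73.7 + 336 = 409.7 mL.
[Pb^2+] = 3.5 × 10^-4 × (73.7/409.7) = 6.30 × 10^-5 M
[Br^-] = 3.2 x 10^-3 × (336/409.7) = 2.62 × 10^-3 M
PbBr2(s) ⇌ Pb^2+ + 2 Br^-, so Q = [Pb^2+][Br^-]^2
Q = (6.30 × 10^-5)(2.62 × 10^-3)^2 = 4.3 x 10^-10
Q < Ksp, so no precipitate of PbBr2 forms.

4.3 × 10^-10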